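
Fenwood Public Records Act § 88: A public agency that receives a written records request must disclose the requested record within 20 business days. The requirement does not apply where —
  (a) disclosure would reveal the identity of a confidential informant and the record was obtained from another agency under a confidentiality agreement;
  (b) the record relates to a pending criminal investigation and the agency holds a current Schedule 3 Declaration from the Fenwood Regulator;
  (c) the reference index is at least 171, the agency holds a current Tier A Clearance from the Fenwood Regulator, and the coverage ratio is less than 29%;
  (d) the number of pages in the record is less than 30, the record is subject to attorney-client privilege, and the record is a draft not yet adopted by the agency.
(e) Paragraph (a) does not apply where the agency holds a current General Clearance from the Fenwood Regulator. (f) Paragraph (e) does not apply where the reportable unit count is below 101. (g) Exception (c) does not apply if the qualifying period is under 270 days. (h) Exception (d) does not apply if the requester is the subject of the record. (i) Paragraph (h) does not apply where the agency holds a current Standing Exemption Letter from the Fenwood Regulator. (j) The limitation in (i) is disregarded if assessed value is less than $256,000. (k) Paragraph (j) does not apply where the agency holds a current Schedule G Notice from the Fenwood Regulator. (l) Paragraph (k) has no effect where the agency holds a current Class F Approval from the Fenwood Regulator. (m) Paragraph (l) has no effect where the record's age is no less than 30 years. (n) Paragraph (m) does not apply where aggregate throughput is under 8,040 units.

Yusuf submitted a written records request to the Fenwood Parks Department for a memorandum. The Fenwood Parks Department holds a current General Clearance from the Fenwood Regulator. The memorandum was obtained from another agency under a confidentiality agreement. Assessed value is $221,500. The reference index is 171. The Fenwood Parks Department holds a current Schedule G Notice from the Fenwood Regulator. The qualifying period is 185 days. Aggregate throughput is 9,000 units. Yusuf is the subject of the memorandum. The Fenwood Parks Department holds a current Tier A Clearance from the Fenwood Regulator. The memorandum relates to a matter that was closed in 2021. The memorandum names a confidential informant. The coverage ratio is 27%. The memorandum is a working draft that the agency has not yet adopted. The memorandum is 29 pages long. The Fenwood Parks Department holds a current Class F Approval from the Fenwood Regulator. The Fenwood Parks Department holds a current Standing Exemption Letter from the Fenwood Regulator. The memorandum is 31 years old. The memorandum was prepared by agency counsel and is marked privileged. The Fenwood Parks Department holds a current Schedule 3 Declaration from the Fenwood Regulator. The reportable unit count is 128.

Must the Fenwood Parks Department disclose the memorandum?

No — exception (d) applies; the Fenwood Parks Department is not required to disclose the memorandum.

Exception (a): the memorandum names a confidential informant; the memorandum was obtained under a confidentiality agreement — every condition holds. Turning to paragraphs (e)–(f): (e) operates against (a): a current General Clearance is held. (f) does not operate here (the reportable unit count is 128, not below 101), so (e) stands. Exception (a) does not apply.
Exception (b) does not apply: the memorandum relates to a closed matter.
Exception (c)'s conditions are all satisfied: the reference index is 171, meeting the 171 threshold; a current Tier A Clearance is held; the coverage ratio is 27%, less than the 29% limit. Turning to paragraph (g): (g) operates — the qualifying period is 185 days, under the 270 days limit. (c) is therefore removed.
Exception (d)'s conditions are all satisfied: the number of pages in the record is 29, less than the 30 limit; the memorandum is privileged; the memorandum is an unadopted draft. Under paragraphs (h)–(n): (h) is engaged (Yusuf is the subject of the memorandum), but is overridden by (i): (i) operates against (h): a current Standing Exemption Letter is held. (j) is triggered (assessed value is $221,500, less than the $256,000 limit), but is overridden by (k): (k) operates against (j): a current Schedule G Notice is held. (l) operates (a current Class F Approval is held), but is itself disapplied by (m): (m) operates against (l): the record's age is 31 years, meeting the 30 years threshold. (n), which would lift (m), is not engaged — aggregate throughput is 9,000 units, not under 8,040 units. (d) remains available.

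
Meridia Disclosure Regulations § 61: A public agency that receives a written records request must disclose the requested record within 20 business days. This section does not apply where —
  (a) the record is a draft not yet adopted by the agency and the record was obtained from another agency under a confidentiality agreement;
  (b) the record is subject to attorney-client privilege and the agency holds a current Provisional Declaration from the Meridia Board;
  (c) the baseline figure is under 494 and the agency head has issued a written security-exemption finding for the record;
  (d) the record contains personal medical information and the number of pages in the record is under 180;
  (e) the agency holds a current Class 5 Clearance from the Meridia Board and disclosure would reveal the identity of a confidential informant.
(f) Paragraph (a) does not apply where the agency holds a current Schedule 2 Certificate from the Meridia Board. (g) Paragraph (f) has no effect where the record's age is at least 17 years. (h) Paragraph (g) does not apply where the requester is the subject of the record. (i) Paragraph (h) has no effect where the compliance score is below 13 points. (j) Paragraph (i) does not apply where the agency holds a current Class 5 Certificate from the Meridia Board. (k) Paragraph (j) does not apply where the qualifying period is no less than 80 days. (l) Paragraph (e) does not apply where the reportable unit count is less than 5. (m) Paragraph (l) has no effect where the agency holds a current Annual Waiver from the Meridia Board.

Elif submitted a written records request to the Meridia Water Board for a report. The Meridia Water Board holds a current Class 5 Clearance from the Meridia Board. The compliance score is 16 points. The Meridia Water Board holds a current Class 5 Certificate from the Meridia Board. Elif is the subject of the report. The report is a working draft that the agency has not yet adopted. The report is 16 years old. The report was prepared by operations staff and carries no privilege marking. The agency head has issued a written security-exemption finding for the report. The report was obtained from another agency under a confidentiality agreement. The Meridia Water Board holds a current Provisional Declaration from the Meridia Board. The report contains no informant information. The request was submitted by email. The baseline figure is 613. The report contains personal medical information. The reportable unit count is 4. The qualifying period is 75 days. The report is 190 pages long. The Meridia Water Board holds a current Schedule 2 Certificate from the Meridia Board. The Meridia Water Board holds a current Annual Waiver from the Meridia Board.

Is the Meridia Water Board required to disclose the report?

Yes — the Meridia Water Board must disclose the report.

Exception (a) is satisfied on its face — the report is an unadopted draft; the report was obtained under a confidentiality agreement. But applying paragraphs (f)–(k): (f) operates against (a): a current Schedule 2 Certificate is held. (g) is not engaged (the record's age is 16 years, short of 17 years), so (f) stands. Exception (a) does not apply.
Exception (b) requires that the record is subject to attorney-client privilege; but the report carries no privilege marking, so (b) is unavailable.
Exception (c) requires that the baseline figure is under 494; but the baseline figure is 613, not under 494, so (c) is unavailable.
Exception (d) requires that the number of pages in the record is under 180; but the number of pages in the record is 190, not under 180, so (d) is unavailable.
Exception (e) fails — the report contains no informant information.
No exception applies. The general rule governs.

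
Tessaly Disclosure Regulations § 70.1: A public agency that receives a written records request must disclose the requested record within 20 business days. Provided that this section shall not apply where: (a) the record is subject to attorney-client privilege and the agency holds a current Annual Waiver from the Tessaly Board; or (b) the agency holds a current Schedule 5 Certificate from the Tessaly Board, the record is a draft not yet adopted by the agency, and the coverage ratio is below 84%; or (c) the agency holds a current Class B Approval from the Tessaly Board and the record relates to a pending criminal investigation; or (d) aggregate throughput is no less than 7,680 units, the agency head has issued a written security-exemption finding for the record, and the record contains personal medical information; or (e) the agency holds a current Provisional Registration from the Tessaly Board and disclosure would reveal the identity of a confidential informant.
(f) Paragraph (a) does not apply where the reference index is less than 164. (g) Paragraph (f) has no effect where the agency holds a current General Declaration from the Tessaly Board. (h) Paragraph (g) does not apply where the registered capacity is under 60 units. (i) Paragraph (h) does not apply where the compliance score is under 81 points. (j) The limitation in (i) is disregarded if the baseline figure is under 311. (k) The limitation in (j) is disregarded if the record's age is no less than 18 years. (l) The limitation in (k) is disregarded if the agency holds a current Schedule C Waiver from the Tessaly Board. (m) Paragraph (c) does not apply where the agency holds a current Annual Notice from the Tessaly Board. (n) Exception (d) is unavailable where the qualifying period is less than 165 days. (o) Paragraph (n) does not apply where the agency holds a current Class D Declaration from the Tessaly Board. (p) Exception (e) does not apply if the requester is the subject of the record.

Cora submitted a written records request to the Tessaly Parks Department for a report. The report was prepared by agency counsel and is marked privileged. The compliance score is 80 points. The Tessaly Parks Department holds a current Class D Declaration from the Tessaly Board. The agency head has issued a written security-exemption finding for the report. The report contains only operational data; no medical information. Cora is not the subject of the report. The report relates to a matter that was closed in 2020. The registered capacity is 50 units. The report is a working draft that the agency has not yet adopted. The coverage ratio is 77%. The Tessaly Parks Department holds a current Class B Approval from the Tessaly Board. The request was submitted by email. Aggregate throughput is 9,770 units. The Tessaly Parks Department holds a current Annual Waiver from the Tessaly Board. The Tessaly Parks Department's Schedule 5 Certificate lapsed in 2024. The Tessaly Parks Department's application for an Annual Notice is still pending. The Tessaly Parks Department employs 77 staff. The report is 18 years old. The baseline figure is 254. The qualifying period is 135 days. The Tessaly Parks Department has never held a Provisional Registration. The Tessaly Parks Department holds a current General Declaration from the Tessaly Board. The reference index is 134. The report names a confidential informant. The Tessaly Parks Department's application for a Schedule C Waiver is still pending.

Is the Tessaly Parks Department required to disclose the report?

Exception (a)'s conditions are all satisfied: the report is privileged; a current Annual Waiver is held. Applying paragraphs (f)–(l): (f) is engaged (the reference index is 134, less than the 164 limit), but is set aside by (g): (g) operates against (f): a current General Declaration is held. (h) is triggered (the registered capacity is 50 units, under the 60 units limit), but is set aside by (i): (i) operates against (h): the compliance score is 80 points, under the 81 points limit. (j) would limit (i) — the baseline figure is 254, under the 311 limit — but (k) sets (j) aside: (k) is triggered — the record's age is 18 years, meeting the 18 years threshold. (l) is not triggered (there is no Schedule C Waiver in force), so (k) stands. (a) remains available.
Exception (b) fails — no current Schedule 5 Certificate is held.
Exception (c) fails — the report relates to a closed matter.
Exception (d) fails — the report contains only operational data.
Exception (e) does not apply: the Provisional Registration is not current.

No — exception (a) applies; the Tessaly Parks Department is not required to disclose the report.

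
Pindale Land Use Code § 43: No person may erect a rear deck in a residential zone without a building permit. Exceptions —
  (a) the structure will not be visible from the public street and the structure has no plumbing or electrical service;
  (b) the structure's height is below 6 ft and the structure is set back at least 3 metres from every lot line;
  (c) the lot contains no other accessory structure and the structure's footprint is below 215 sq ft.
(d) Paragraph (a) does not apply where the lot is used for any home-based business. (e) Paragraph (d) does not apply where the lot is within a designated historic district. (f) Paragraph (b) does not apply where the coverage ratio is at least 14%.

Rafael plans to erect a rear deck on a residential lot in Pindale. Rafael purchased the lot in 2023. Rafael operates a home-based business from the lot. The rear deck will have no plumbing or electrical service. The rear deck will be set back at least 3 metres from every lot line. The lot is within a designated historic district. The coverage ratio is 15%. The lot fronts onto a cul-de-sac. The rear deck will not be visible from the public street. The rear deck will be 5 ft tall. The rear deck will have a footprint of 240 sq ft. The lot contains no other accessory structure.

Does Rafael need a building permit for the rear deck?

All of (a)'s requirements are met (the structure will not be visible from the street; there is no plumbing or electrical service). Applying paragraphs (d)–(e): (d) would limit (a) — a home-based business operates on the lot — but (e) sets (d) aside: (e) operates against (d): the lot is in a historic district. So (a) applies.
Exception (b)'s conditions are all satisfied: the structure's height is 5 ft, below the 6 ft limit; the setback is at least 3 m on every side. But applying paragraph (f): (f) operates against (b): the coverage ratio is 15%, meeting the 14% threshold. So (b) is unavailable.
Exception (c) fails — the structure's footprint is 240 sq ft, not below 215 sq ft.

No — exception (a) applies; Rafael does not need a building permit.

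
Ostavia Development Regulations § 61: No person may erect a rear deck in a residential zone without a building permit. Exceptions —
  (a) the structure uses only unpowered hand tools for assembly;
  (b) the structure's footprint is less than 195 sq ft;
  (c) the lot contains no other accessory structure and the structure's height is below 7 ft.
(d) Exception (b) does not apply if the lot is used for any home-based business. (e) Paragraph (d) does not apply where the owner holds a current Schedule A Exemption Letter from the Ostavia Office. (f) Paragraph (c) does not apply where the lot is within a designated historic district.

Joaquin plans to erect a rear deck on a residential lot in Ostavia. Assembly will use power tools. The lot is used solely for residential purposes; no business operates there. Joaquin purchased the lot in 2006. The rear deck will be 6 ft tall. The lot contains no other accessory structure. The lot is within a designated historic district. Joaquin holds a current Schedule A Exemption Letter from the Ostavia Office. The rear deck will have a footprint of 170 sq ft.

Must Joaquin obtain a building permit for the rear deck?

Exception (a) fails — assembly uses power tools.
Exception (b): the structure's footprint is 170 sq ft, less than the 195 sq ft limit — every condition holds. Applying paragraphs (d)–(e): (d) is inapplicable — the lot is solely residential. Exception (b) stands.
All of (c)'s requirements are met (the lot has no other accessory structure; the structure's height is 6 ft, below the 7 ft limit). However, paragraph (f) must be considered: (f) is engaged — the lot is in a historic district. Exception (c) does not apply.

No — exception (b) applies; Joaquin does not need a building permit.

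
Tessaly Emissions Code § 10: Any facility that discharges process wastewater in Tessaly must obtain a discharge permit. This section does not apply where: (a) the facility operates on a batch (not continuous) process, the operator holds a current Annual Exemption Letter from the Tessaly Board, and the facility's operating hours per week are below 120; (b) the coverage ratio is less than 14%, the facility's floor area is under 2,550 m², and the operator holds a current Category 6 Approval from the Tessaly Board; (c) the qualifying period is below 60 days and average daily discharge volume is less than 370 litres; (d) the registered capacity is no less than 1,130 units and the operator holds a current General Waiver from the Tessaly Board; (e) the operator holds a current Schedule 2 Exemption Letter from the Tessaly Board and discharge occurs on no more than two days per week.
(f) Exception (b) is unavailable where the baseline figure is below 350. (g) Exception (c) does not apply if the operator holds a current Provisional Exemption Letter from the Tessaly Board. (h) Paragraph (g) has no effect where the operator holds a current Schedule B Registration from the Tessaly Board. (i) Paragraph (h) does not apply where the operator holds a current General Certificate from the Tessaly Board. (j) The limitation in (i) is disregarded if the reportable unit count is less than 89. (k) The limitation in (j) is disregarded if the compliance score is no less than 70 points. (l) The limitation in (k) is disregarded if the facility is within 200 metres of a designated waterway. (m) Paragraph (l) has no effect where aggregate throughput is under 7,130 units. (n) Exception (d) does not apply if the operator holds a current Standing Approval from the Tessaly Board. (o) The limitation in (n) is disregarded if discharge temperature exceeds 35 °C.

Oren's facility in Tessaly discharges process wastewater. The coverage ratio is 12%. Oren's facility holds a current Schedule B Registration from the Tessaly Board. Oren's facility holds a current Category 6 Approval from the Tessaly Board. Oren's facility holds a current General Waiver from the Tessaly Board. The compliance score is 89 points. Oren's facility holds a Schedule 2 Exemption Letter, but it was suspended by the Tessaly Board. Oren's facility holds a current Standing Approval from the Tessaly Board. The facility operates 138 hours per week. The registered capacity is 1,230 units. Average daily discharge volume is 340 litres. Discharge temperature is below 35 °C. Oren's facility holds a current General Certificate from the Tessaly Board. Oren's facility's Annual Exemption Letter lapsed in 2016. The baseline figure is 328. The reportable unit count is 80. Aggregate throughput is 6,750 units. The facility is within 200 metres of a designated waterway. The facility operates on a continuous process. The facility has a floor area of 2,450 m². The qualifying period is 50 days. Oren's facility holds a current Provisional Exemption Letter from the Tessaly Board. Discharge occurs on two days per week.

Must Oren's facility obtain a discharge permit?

Exception (a) does not apply: the facility operates on a continuous process.
All of (b)'s requirements are met (the coverage ratio is 12%, less than the 14% limit; the facility's floor area is 2,450 m², under the 2,550 m² limit; a current Category 6 Approval is held). But: (f) is triggered — the baseline figure is 328, below the 350 limit. So (b) is unavailable.
Exception (c): the qualifying period is 50 days, below the 60 days limit; average daily discharge volume is 340 litres, less than the 370 litres limit — every condition holds. Turning to paragraphs (g)–(m): (g) operates against (c): a current Provisional Exemption Letter is held. (h) applies (a current Schedule B Registration is held), but is set aside by (i): (i) operates against (h): a current General Certificate is held. (j) is engaged (the reportable unit count is 80, less than the 89 limit), but yields to (k): (k) is engaged — the compliance score is 89 points, meeting the 70 points threshold. (l) would limit (k) — the facility is within 200 m of a designated waterway — but (m) sets (l) aside: (m) operates — aggregate throughput is 6,750 units, under the 7,130 units limit. (c) is therefore removed.
Exception (d) is satisfied on its face — the registered capacity is 1,230 units, meeting the 1,130 units threshold; a current General Waiver is held. Turning to paragraphs (n)–(o): (n) is engaged — a current Standing Approval is held. (o) is not triggered (discharge temperature is below 35 °C), so (n) stands. Exception (d) does not apply.
Exception (e) fails — there is no Schedule 2 Exemption Letter in force.
No exception is made out. Oren's facility falls within the general rule.

Yes — Oren's facility must obtain a discharge permit.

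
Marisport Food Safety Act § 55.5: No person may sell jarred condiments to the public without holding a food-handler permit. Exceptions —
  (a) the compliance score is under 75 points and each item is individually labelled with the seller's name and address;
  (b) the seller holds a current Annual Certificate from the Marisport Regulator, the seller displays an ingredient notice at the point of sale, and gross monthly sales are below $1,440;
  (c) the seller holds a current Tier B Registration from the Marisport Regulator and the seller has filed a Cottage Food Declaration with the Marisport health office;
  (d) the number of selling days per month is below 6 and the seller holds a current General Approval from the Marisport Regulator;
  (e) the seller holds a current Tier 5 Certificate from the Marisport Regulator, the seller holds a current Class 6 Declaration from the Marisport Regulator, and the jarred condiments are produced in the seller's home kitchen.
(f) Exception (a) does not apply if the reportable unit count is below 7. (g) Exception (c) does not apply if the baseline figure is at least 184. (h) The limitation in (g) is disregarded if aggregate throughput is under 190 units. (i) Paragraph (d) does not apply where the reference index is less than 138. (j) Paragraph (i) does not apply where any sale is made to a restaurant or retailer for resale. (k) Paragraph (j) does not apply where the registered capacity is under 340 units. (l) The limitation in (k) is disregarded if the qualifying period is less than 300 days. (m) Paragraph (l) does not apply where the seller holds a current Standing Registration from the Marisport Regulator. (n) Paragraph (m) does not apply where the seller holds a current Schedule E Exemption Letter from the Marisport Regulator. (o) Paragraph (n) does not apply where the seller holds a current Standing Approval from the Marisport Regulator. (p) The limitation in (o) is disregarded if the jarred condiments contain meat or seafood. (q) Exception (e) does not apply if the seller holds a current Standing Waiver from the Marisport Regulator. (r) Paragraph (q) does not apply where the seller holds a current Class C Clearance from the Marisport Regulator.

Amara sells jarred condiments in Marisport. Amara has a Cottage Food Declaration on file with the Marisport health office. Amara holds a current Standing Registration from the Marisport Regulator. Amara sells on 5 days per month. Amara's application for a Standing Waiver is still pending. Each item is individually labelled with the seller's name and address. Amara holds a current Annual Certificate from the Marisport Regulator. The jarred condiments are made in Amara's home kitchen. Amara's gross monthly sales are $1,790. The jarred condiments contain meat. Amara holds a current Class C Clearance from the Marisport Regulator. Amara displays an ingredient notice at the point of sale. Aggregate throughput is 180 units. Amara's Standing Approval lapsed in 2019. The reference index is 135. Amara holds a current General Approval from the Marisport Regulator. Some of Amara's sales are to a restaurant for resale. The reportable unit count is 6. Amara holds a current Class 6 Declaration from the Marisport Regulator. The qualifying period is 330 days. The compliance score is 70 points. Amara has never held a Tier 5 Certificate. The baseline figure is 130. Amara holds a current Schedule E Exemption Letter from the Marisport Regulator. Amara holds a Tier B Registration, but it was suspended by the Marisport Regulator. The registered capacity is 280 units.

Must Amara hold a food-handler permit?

Exception (a)'s conditions are all satisfied: the compliance score is 70 points, under the 75 points limit; items are individually labelled. Turning to paragraph (f): (f) operates against (a): the reportable unit count is 6, below the 7 limit. (a) is therefore removed.
Exception (b) requires that gross monthly sales are below $1,440; but gross monthly sales are $1,790, not below $1,440, so (b) is unavailable.
Exception (c) fails — there is no Tier B Registration in force.
Exception (d) is satisfied on its face — the number of selling days per month is 5, below the 6 limit; a current General Approval is held. But applying paragraphs (i)–(p): (i) operates against (d): the reference index is 135, less than the 138 limit. (j) would limit (i) — some sales are to a restaurant for resale — but (k) sets (j) aside: (k) operates against (j): the registered capacity is 280 units, under the 340 units limit. (l) is not triggered (the qualifying period is 330 days, not less than 300 days), so (k) stands. Exception (d) does not apply.
Exception (e) does not apply: the Tier 5 Certificate is not current.
No exception is made out. Amara falls within the general rule.

Yes — Amara must hold a food-handler permit.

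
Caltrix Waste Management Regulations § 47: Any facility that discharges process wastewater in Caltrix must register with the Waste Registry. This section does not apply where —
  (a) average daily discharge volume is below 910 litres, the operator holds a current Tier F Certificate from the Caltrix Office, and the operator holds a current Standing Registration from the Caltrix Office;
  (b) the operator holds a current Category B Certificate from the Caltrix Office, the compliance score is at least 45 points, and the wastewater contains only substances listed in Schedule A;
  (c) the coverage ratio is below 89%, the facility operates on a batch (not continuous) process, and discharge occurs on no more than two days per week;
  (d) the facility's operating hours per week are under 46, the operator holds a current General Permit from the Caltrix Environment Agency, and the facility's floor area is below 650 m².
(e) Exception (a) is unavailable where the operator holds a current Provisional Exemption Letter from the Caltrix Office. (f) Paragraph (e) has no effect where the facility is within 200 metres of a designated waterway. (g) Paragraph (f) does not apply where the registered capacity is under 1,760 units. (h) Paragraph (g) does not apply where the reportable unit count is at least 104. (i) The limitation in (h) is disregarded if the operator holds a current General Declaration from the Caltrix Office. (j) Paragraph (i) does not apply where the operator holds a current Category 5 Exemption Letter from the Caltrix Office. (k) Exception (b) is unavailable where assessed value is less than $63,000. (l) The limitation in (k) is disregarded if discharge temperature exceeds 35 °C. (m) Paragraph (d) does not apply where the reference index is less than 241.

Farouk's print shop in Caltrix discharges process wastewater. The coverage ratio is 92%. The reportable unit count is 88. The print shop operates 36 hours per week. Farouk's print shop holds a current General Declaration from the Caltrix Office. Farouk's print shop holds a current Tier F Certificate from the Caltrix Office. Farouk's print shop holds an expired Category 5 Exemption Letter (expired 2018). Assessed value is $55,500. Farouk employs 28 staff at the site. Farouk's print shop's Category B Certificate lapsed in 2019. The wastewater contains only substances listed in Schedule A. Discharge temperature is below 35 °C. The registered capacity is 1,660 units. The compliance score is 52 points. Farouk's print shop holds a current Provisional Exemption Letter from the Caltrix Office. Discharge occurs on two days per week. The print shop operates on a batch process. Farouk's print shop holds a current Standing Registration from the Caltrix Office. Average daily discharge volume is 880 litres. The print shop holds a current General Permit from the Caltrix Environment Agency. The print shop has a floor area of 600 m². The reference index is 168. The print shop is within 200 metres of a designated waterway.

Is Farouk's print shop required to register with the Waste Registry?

Exception (a)'s conditions are all satisfied: average daily discharge volume is 880 litres, below the 910 litres limit; a current Tier F Certificate is held; a current Standing Registration is held. But: (e) is triggered — a current Provisional Exemption Letter is held. (f) would limit (e) — the print shop is within 200 m of a designated waterway — but (g) sets (f) aside: (g) is engaged — the registered capacity is 1,660 units, under the 1,760 units limit. (h) is not triggered (the reportable unit count is 88, short of 104), so (g) stands. (a) is therefore removed.
Exception (b) fails — the Category B Certificate is not current.
Exception (c) does not apply: the coverage ratio is 92%, not below 89%.
Exception (d)'s conditions are all satisfied: the facility's operating hours per week are 36, under the 46 limit; a current General Permit is held; the facility's floor area is 600 m², below the 650 m² limit. Turning to paragraph (m): (m) operates against (d): the reference index is 168, less than the 241 limit. Exception (d) does not apply.
No exception applies. The general rule governs.

Yes — Farouk's print shop must register with the Waste Registry.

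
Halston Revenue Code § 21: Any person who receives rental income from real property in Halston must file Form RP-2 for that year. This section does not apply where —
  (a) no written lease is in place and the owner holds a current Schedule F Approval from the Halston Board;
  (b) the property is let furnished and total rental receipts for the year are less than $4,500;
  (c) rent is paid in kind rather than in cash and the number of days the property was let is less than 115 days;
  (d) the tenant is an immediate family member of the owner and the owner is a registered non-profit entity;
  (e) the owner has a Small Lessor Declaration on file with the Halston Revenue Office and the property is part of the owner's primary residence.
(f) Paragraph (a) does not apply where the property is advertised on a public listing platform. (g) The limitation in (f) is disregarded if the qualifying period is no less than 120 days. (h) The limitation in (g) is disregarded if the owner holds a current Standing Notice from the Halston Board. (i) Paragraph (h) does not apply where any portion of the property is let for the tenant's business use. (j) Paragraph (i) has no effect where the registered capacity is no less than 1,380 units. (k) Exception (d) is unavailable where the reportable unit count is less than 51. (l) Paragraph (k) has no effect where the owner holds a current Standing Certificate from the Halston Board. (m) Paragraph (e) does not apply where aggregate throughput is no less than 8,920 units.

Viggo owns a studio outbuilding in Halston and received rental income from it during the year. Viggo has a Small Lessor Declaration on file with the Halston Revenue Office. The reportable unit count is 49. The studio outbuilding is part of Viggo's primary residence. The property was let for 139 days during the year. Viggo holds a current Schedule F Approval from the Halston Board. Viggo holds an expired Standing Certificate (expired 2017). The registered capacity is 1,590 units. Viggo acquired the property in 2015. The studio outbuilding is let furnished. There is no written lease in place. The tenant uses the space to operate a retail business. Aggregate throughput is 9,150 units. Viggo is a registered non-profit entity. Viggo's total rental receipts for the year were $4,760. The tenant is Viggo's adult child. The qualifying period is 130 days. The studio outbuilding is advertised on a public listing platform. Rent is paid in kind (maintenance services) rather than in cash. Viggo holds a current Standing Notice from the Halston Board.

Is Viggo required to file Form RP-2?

Yes — Viggo must file Form RP-2.

All of (a)'s requirements are met (there is no written lease; a current Schedule F Approval is held). But applying paragraphs (f)–(j): (f) operates against (a): the property is publicly advertised. (g) is triggered (the qualifying period is 130 days, meeting the 120 days threshold), but is overridden by (h): (h) is engaged — a current Standing Notice is held. (i) is engaged (the space is let for business use), but is overridden by (j): (j) operates against (i): the registered capacity is 1,590 units, meeting the 1,380 units threshold. So (a) is unavailable.
Exception (b) requires that total rental receipts for the year are less than $4,500; but total rental receipts for the year are $4,760, not less than $4,500, so (b) is unavailable.
Exception (c) fails — the number of days the property was let is 139 days, not less than 115 days.
Exception (d)'s conditions are all satisfied: the tenant is an immediate family member; Viggo is a registered non-profit. But: (k) operates against (d): the reportable unit count is 49, less than the 51 limit. (l) is not engaged (there is no Standing Certificate in force), so (k) stands. So (d) is unavailable.
All of (e)'s requirements are met (a Small Lessor Declaration is on file; the studio outbuilding is part of the primary residence). But applying paragraph (m): (m) is engaged — aggregate throughput is 9,150 units, meeting the 8,920 units threshold. Exception (e) does not apply.
No exception is made out. Viggo falls within the general rule.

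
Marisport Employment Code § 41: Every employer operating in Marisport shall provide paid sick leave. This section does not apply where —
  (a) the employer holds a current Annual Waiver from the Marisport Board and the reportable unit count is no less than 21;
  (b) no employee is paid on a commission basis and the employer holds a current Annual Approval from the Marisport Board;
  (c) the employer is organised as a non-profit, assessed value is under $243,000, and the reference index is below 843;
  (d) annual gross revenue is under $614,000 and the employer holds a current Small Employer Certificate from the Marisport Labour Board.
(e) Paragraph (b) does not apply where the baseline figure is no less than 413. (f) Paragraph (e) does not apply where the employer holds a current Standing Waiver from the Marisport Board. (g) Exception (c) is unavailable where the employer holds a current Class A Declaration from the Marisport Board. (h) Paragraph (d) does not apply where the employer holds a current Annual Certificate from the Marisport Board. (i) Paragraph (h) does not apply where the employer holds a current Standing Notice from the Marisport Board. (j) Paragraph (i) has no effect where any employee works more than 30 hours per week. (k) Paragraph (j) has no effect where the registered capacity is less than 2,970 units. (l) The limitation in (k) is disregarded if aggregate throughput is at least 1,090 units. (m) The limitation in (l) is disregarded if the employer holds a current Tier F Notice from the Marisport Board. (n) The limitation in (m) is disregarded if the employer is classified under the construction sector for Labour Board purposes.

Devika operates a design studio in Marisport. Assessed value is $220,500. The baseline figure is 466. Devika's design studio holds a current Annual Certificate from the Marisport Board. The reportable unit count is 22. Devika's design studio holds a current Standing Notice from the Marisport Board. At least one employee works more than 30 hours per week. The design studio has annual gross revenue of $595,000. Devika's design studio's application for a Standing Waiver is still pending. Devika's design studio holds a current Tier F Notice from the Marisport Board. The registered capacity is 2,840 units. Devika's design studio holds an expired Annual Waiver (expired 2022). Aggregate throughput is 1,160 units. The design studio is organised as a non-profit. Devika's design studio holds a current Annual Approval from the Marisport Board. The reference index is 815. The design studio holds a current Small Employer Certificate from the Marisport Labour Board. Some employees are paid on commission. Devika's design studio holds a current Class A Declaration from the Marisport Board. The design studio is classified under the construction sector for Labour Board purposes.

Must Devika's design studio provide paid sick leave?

Yes — Devika's design studio must provide paid sick leave.

Exception (a) does not apply: there is no Annual Waiver in force.
Exception (b) requires that no employee is paid on a commission basis; but some employees are paid on commission, so (b) is unavailable.
Exception (c)'s conditions are all satisfied: the employer is a non-profit; assessed value is $220,500, under the $243,000 limit; the reference index is 815, below the 843 limit. Turning to paragraph (g): (g) operates against (c): a current Class A Declaration is held. So (c) is unavailable.
All of (d)'s requirements are met (annual gross revenue is $595,000, under the $614,000 limit; a current Small Employer Certificate is held). However, paragraphs (h)–(n) must be considered: (h) operates against (d): a current Annual Certificate is held. (i) is engaged (a current Standing Notice is held), but is itself disapplied by (j): (j) is engaged — at least one employee exceeds 30 hours/week. (k) is engaged (the registered capacity is 2,840 units, less than the 2,970 units limit), but is itself disapplied by (l): (l) operates against (k): aggregate throughput is 1,160 units, meeting the 1,090 units threshold. (m) would limit (l) — a current Tier F Notice is held — but (n) sets (m) aside: (n) is engaged — the design studio is classified under the construction sector. Exception (d) does not apply.
No exception is made out. Devika's design studio falls within the general rule.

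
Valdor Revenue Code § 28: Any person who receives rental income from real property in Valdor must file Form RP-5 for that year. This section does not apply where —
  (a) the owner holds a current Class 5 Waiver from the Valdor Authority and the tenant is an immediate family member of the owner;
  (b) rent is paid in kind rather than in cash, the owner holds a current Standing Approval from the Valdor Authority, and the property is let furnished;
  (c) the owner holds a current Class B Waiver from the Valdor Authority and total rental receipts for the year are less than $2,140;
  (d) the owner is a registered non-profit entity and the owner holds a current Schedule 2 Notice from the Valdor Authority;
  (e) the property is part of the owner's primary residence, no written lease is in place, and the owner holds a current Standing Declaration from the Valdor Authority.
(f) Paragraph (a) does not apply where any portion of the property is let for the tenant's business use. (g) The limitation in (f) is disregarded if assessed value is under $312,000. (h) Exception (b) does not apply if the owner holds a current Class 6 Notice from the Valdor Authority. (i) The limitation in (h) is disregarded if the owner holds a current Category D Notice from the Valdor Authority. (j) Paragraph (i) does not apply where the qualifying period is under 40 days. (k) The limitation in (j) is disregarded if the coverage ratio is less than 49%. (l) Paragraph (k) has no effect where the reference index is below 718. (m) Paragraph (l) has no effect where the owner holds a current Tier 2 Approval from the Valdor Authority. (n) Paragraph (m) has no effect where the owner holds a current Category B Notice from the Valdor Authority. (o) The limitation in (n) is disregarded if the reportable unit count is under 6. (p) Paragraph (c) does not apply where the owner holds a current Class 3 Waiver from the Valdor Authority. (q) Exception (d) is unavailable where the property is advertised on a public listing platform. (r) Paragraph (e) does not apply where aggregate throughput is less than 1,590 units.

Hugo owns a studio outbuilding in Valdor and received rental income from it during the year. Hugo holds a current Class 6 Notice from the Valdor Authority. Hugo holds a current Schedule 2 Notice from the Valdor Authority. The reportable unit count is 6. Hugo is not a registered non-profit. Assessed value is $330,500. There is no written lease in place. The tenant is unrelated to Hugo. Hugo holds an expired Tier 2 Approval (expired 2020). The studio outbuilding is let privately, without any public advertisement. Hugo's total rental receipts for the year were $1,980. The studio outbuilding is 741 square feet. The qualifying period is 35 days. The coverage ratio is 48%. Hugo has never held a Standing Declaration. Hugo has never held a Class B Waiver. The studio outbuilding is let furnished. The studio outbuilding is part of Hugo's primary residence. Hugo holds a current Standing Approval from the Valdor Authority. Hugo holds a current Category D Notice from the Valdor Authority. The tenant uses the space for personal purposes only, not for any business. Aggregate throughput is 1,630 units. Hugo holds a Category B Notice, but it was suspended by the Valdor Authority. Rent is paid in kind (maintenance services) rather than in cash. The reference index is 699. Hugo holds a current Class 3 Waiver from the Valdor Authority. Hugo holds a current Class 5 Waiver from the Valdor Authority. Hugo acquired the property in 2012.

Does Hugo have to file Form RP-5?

Yes — Hugo must file Form RP-5.

Exception (a) requires that the tenant is an immediate family member of the owner; but the tenant is unrelated to the owner, so (a) is unavailable.
Exception (b): rent is paid in kind; a current Standing Approval is held; the property is let furnished — every condition holds. But: (h) is triggered — a current Class 6 Notice is held. (i) would limit (h) — a current Category D Notice is held — but (j) sets (i) aside: (j) operates against (i): the qualifying period is 35 days, under the 40 days limit. (k) applies (the coverage ratio is 48%, less than the 49% limit), but is overridden by (l): (l) operates — the reference index is 699, below the 718 limit. (m) does not operate here (the Tier 2 Approval is not current), so (l) stands. (b) is therefore removed.
Exception (c) requires that the owner holds a current Class B Waiver from the Valdor Authority; but there is no Class B Waiver in force, so (c) is unavailable.
Exception (d) fails — Hugo is not a registered non-profit.
Exception (e) does not apply: there is no Standing Declaration in force.
No exception is made out. Hugo falls within the general rule.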